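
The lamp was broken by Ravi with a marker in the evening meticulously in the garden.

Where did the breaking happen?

'in the garden' marks the location of the breaking event.

in the garden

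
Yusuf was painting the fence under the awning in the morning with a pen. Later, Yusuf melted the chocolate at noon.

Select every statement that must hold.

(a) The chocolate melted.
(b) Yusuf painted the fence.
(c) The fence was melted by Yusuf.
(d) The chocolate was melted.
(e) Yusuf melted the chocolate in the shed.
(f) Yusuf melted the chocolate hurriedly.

(a) Entailed — 'Yusuf melted the chocolate' is causative; it entails the inchoative 'the chocolate melted'.
(b) Not entailed — 'was painting' is progressive on an accomplishment; it does not entail the completed 'painted'.
(c) Not entailed — Yusuf melted the chocolate, not the fence; the fence belongs to the painting event.
(d) Entailed — this follows by dropping conjuncts from the melting event's description.
(e) Not entailed — 'in the shed' adds information not in the original event.
(f) Not entailed — 'hurriedly' adds information not in the original event.

(a), (d)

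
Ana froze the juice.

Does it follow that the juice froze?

yes

'Ana froze the juice' is the causative; it entails the inchoative 'the juice froze'.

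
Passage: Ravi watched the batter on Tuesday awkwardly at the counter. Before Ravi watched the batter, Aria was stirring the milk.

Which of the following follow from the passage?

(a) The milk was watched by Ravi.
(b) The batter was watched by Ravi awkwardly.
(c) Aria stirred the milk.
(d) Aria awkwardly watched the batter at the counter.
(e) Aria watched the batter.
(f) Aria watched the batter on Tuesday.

(b), (c)

(a) Not entailed — Ravi watched the batter, not the milk; the milk belongs to the stirring event.
(b) Entailed — every conjunct here is already in the original watching event.
(c) Entailed — 'stir' is an activity; 'was stirring' entails that some stirring happened, so 'stirred' holds.
(d) Not entailed — the passage has Ravi watching the batter, not Aria.
(e) Not entailed — the passage has Ravi watching the batter, not Aria.
(f) Not entailed — the passage has Ravi watching the batter, not Aria.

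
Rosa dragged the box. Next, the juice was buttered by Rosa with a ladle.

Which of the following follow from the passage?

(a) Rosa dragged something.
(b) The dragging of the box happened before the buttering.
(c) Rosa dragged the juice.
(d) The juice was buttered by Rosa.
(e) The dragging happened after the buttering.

(a), (b), (d)

(a) Entailed — every conjunct here is already in the original dragging event.
(b) Entailed — the narrative places the dragging before the buttering.
(c) Not entailed — Rosa dragged the box, not the juice; the juice belongs to the buttering event.
(d) Entailed — this follows by dropping conjuncts from the buttering event's description.
(e) Not entailed — the narrative places the dragging before the buttering, not after.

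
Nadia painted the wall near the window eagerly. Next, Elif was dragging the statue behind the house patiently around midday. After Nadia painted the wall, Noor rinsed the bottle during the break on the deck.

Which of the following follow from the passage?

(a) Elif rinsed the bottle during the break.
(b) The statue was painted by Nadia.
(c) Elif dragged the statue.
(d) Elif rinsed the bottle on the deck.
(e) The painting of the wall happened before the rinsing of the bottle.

(a) Not entailed — the passage has Noor rinsing the bottle, not Elif.
(b) Not entailed — Nadia painted the wall, not the statue; the statue belongs to the dragging event.
(c) Entailed — 'drag' is an activity; 'was dragging' entails that some dragging happened, so 'dragged' holds.
(d) Not entailed — the passage has Noor rinsing the bottle, not Elif.
(e) Entailed — the narrative places the painting before the rinsing.

(c), (e)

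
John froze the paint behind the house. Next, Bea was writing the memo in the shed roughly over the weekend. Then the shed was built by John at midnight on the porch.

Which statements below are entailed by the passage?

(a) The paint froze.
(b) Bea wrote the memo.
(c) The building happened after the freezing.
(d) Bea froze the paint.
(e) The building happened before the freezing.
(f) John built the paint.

(a) Entailed — 'John froze the paint' is causative; it entails the inchoative 'the paint froze'.
(b) Not entailed — 'was writing' is progressive on an accomplishment; it does not entail the completed 'wrote'.
(c) Entailed — the narrative places the freezing before the building.
(d) Not entailed — the passage has John freezing the paint, not Bea.
(e) Not entailed — the narrative places the freezing before the building, not after.
(f) Not entailed — John built the shed, not the paint; the paint belongs to the freezing event.

(a), (c)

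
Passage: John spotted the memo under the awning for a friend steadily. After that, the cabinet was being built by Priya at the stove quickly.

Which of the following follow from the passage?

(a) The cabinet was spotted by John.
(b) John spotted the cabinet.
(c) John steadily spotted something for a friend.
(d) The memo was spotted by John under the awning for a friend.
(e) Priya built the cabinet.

(a) Not entailed — John spotted the memo, not the cabinet; the cabinet belongs to the building event.
(b) Not entailed — John spotted the memo, not the cabinet; the cabinet belongs to the building event.
(c) Entailed — every conjunct here is already in the original spotting event.
(d) Entailed — every conjunct here is already in the original spotting event.
(e) Not entailed — 'was building' is progressive on an accomplishment; it does not entail the completed 'built'.

(c), (d)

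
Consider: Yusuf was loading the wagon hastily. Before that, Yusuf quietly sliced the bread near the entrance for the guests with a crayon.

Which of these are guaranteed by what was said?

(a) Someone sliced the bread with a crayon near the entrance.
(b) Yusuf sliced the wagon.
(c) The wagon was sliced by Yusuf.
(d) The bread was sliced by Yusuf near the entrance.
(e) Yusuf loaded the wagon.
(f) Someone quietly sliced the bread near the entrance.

(a), (d), (f)

(a) Entailed — every conjunct here is already in the original slicing event.
(b) Not entailed — Yusuf sliced the bread, not the wagon; the wagon belongs to the loading event.
(c) Not entailed — Yusuf sliced the bread, not the wagon; the wagon belongs to the loading event.
(d) Entailed — dropping 'quietly', 'for the guests', 'with a crayon' leaves a sub-description the original still satisfies.
(e) Not entailed — 'was loading' is progressive on an accomplishment; it does not entail the completed 'loaded'.
(f) Entailed — this follows by dropping conjuncts from the slicing event's description.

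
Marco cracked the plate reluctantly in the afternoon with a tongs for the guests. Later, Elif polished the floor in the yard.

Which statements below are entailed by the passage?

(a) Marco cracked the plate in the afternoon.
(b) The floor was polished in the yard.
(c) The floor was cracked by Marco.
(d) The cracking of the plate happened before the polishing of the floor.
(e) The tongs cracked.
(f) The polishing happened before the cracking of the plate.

(a) Entailed — every conjunct here is already in the original cracking event.
(b) Entailed — the original entails any weakening of itself; this just generalizes the agent.
(c) Not entailed — Marco cracked the plate, not the floor; the floor belongs to the polishing event.
(d) Entailed — the narrative places the cracking before the polishing.
(e) Not entailed — the plate is what cracked, not the tongs.
(f) Not entailed — the narrative places the cracking before the polishing, not after.

(a), (b), (d)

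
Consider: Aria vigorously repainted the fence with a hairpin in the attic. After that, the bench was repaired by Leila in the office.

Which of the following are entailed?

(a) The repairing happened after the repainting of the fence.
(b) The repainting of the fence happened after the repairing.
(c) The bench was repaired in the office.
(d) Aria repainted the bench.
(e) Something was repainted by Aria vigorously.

(a), (c), (e)

(a) Entailed — the narrative places the repainting before the repairing.
(b) Not entailed — the narrative places the repainting before the repairing, not after.
(c) Entailed — generalizing the agent leaves a sub-description the original still satisfies.
(d) Not entailed — Aria repainted the fence, not the bench; the bench belongs to the repairing event.
(e) Entailed — this follows by dropping conjuncts from the repainting event's description.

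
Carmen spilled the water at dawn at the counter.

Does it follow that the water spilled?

'Carmen spilled the water' is the causative; it entails the inchoative 'the water spilled'.

yes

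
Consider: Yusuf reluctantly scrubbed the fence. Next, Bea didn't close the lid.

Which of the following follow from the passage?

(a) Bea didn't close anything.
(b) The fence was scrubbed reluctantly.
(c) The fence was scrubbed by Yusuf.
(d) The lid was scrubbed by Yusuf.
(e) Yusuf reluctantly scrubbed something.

(a) Not entailed — the original only denies this specific event; Bea may have closed something else.
(b) Entailed — this follows by dropping conjuncts from the scrubbing event's description.
(c) Entailed — this follows by dropping conjuncts from the scrubbing event's description.
(d) Not entailed — Yusuf scrubbed the fence, not the lid; the lid belongs to the closing event.
(e) Entailed — the original entails any weakening of itself; this just generalizes the patient.

(b), (c), (e)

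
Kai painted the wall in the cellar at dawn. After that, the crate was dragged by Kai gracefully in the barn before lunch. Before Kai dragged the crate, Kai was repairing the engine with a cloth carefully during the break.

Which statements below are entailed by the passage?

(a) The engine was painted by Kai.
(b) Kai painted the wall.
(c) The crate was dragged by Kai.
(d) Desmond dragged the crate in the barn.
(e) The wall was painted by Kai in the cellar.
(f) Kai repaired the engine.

(b), (c), (e)

(a) Not entailed — Kai painted the wall, not the engine; the engine belongs to the repairing event.
(b) Entailed — this follows by dropping conjuncts from the painting event's description.
(c) Entailed — the original entails any weakening of itself; this just drops 'in the barn', 'gracefully', 'before lunch'.
(d) Not entailed — the passage has Kai dragging the crate, not Desmond.
(e) Entailed — the original entails any weakening of itself; this just drops 'at dawn'.
(f) Not entailed — 'was repairing' is progressive on an accomplishment; it does not entail the completed 'repaired'.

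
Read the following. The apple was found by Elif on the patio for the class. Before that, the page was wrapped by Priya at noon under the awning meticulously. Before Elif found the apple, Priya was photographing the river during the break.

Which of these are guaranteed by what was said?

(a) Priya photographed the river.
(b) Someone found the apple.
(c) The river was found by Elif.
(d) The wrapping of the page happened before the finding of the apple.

(b), (d)

(a) Not entailed — 'was photographing' is progressive on an accomplishment; it does not entail the completed 'photographed'.
(b) Entailed — the original entails any weakening of itself; this just drops 'for the class', 'on the patio' and generalizes the agent.
(c) Not entailed — Elif found the apple, not the river; the river belongs to the photographing event.
(d) Entailed — the narrative places the wrapping before the finding.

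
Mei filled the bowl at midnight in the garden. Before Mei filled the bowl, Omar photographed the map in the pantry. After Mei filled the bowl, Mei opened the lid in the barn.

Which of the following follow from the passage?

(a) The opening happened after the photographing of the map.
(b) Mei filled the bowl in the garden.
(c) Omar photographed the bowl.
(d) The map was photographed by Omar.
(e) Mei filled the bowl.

(a) Entailed — the narrative places the photographing before the opening.
(b) Entailed — this follows by dropping conjuncts from the filling event's description.
(c) Not entailed — Omar photographed the map, not the bowl; the bowl belongs to the filling event.
(d) Entailed — this follows by dropping conjuncts from the photographing event's description.
(e) Entailed — this follows by dropping conjuncts from the filling event's description.

(a), (b), (d), (e)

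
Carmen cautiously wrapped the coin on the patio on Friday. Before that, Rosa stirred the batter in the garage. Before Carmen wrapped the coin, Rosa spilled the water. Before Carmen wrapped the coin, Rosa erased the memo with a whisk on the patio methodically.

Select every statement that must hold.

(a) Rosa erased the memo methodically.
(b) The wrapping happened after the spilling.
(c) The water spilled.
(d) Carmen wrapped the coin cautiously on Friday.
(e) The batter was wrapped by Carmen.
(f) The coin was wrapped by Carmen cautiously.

(a) Entailed — the original entails any weakening of itself; this just drops 'on the patio', 'with a whisk'.
(b) Entailed — the narrative places the spilling before the wrapping.
(c) Entailed — 'Rosa spilled the water' is causative; it entails the inchoative 'the water spilled'.
(d) Entailed — the original entails any weakening of itself; this just drops 'on the patio'.
(e) Not entailed — Carmen wrapped the coin, not the batter; the batter belongs to the stirring event.
(f) Entailed — every conjunct here is already in the original wrapping event.

(a), (b), (c), (d), (f)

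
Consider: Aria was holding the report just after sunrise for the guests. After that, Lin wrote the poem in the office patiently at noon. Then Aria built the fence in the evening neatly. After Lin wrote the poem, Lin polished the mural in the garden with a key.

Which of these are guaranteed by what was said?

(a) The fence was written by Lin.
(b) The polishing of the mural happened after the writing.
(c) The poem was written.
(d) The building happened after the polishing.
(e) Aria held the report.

(b), (c), (e)

(a) Not entailed — Lin wrote the poem, not the fence; the fence belongs to the building event.
(b) Entailed — the narrative places the writing before the polishing.
(c) Entailed — dropping 'in the office', 'at noon', 'patiently' and generalizing the agent leaves a sub-description the original still satisfies.
(d) Not entailed — the narrative doesn't order the polishing relative to the building.
(e) Entailed — 'hold' is an activity; 'was holding' entails that some holding happened, so 'held' holds.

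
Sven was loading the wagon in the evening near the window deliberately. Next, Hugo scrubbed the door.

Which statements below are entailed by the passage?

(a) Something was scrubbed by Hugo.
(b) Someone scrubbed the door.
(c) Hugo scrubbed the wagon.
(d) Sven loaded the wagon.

(a) Entailed — generalizing the patient leaves a sub-description the original still satisfies.
(b) Entailed — every conjunct here is already in the original scrubbing event.
(c) Not entailed — Hugo scrubbed the door, not the wagon; the wagon belongs to the loading event.
(d) Not entailed — 'was loading' is progressive on an accomplishment; it does not entail the completed 'loaded'.

(a), (b)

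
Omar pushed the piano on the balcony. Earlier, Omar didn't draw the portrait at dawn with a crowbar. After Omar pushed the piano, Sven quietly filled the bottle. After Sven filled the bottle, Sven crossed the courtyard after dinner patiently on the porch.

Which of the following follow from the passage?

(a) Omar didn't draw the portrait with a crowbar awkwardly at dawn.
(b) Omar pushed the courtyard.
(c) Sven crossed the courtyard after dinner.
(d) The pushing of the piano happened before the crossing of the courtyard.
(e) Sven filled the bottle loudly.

(a) Entailed — under negation, adding a further restriction is entailed: if no such drawing event occurred, none occurred awkwardly either.
(b) Not entailed — Omar pushed the piano, not the courtyard; the courtyard belongs to the crossing event.
(c) Entailed — the original entails any weakening of itself; this just drops 'patiently', 'on the porch'.
(d) Entailed — the narrative places the pushing before the crossing.
(e) Not entailed — 'loudly' adds a manner not in (and inconsistent with) the original.

(a), (c), (d)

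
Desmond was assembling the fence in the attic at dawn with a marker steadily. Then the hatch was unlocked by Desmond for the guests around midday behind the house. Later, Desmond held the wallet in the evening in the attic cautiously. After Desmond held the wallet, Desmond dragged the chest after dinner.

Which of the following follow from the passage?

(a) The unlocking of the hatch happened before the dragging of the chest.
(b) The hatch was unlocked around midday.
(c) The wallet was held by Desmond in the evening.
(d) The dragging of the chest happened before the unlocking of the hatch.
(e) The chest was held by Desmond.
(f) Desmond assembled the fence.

(a) Entailed — the narrative places the unlocking before the dragging.
(b) Entailed — this follows by dropping conjuncts from the unlocking event's description.
(c) Entailed — the original entails any weakening of itself; this just drops 'in the attic', 'cautiously'.
(d) Not entailed — the narrative places the unlocking before the dragging, not after.
(e) Not entailed — Desmond held the wallet, not the chest; the chest belongs to the dragging event.
(f) Not entailed — 'was assembling' is progressive on an accomplishment; it does not entail the completed 'assembled'.

(a), (b), (c)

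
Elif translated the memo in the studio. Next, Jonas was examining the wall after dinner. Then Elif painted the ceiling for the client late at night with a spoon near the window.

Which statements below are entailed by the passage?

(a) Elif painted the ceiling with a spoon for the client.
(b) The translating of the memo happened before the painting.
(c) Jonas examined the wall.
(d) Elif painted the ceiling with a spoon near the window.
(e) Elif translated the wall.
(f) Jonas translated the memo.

(a) Entailed — this follows by dropping conjuncts from the painting event's description.
(b) Entailed — the narrative places the translating before the painting.
(c) Entailed — 'examine' is an activity; 'was examining' entails that some examining happened, so 'examined' holds.
(d) Entailed — dropping 'late at night', 'for the client' leaves a sub-description the original still satisfies.
(e) Not entailed — Elif translated the memo, not the wall; the wall belongs to the examining event.
(f) Not entailed — the passage has Elif translating the memo, not Jonas.

(a), (b), (c), (d)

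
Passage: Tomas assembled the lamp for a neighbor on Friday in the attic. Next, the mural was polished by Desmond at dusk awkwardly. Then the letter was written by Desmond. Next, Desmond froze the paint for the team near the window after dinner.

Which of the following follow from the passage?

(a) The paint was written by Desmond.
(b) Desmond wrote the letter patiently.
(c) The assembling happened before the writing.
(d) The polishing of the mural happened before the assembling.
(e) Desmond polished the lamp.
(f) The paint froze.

(c), (f)

(a) Not entailed — Desmond wrote the letter, not the paint; the paint belongs to the freezing event.
(b) Not entailed — 'patiently' adds information not in the original event.
(c) Entailed — the narrative places the assembling before the writing.
(d) Not entailed — the narrative places the assembling before the polishing, not after.
(e) Not entailed — Desmond polished the mural, not the lamp; the lamp belongs to the assembling event.
(f) Entailed — 'Desmond froze the paint' is causative; it entails the inchoative 'the paint froze'.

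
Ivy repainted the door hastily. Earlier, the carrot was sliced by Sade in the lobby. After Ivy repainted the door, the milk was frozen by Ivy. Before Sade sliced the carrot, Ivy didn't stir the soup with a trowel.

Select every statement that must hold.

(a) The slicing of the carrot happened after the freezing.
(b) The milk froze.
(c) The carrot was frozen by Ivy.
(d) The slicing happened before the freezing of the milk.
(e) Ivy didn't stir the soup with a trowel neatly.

(a) Not entailed — the narrative places the slicing before the freezing, not after.
(b) Entailed — 'Ivy froze the milk' is causative; it entails the inchoative 'the milk froze'.
(c) Not entailed — Ivy froze the milk, not the carrot; the carrot belongs to the slicing event.
(d) Entailed — the narrative places the slicing before the freezing.
(e) Entailed — under negation, adding a further restriction is entailed: if no such stirring event occurred, none occurred neatly either.

(b), (d), (e)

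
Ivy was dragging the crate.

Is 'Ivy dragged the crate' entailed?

yes

'drag' is atelic; if Ivy was dragging the crate, then Ivy dragged the crate (for some time).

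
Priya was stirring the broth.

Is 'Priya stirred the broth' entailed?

'stir' is atelic; if Priya was stirring the broth, then Priya stirred the broth (for some time).

yes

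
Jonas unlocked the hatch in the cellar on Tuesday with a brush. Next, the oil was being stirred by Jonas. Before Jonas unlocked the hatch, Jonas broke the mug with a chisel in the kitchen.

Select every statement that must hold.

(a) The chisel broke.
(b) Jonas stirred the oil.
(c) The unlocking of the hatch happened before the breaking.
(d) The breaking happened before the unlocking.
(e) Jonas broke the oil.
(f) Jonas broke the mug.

(a) Not entailed — the mug is what broke, not the chisel.
(b) Entailed — 'stir' is an activity; 'was stirring' entails that some stirring happened, so 'stirred' holds.
(c) Not entailed — the narrative places the breaking before the unlocking, not after.
(d) Entailed — the narrative places the breaking before the unlocking.
(e) Not entailed — Jonas broke the mug, not the oil; the oil belongs to the stirring event.
(f) Entailed — every conjunct here is already in the original breaking event.

(b), (d), (f)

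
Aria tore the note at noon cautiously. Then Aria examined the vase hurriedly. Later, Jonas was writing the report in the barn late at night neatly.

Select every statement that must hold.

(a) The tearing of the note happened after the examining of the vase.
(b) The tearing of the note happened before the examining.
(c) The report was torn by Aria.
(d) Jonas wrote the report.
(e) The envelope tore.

(a) Not entailed — the narrative places the tearing before the examining, not after.
(b) Entailed — the narrative places the tearing before the examining.
(c) Not entailed — Aria tore the note, not the report; the report belongs to the writing event.
(d) Not entailed — 'was writing' is progressive on an accomplishment; it does not entail the completed 'wrote'.
(e) Not entailed — the note is what tore, not the envelope.

(b)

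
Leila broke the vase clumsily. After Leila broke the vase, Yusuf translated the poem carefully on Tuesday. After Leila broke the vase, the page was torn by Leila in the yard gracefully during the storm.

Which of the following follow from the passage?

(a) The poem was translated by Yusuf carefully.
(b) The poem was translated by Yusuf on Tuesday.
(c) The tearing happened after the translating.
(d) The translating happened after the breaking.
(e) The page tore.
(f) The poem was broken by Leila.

(a), (b), (d), (e)

(a) Entailed — this follows by dropping conjuncts from the translating event's description.
(b) Entailed — dropping 'carefully' leaves a sub-description the original still satisfies.
(c) Not entailed — the narrative doesn't order the translating relative to the tearing.
(d) Entailed — the narrative places the breaking before the translating.
(e) Entailed — 'Leila tore the page' is causative; it entails the inchoative 'the page tore'.
(f) Not entailed — Leila broke the vase, not the poem; the poem belongs to the translating event.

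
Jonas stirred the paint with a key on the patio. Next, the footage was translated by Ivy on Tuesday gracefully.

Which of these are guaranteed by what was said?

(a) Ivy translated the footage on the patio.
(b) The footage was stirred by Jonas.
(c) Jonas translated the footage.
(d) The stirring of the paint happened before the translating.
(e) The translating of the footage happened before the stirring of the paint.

(a) Not entailed — 'on the patio' adds information not in the original event.
(b) Not entailed — Jonas stirred the paint, not the footage; the footage belongs to the translating event.
(c) Not entailed — the passage has Ivy translating the footage, not Jonas.
(d) Entailed — the narrative places the stirring before the translating.
(e) Not entailed — the narrative places the stirring before the translating, not after.

(d)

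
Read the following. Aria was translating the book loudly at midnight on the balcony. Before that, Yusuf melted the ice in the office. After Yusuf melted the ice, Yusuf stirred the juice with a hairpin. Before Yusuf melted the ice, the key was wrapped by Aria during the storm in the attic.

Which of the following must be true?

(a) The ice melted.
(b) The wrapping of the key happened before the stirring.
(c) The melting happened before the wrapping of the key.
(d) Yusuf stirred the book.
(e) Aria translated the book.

(a) Entailed — 'Yusuf melted the ice' is causative; it entails the inchoative 'the ice melted'.
(b) Entailed — the narrative places the wrapping before the stirring.
(c) Not entailed — the narrative places the wrapping before the melting, not after.
(d) Not entailed — Yusuf stirred the juice, not the book; the book belongs to the translating event.
(e) Not entailed — 'was translating' is progressive on an accomplishment; it does not entail the completed 'translated'.

(a), (b)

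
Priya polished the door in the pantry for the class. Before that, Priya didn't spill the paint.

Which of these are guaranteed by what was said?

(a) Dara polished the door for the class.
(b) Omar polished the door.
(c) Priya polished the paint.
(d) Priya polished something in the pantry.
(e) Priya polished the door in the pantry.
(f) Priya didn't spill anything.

(a) Not entailed — the passage has Priya polishing the door, not Dara.
(b) Not entailed — the passage has Priya polishing the door, not Omar.
(c) Not entailed — Priya polished the door, not the paint; the paint belongs to the spilling event.
(d) Entailed — every conjunct here is already in the original polishing event.
(e) Entailed — this follows by dropping conjuncts from the polishing event's description.
(f) Not entailed — the original only denies this specific event; Priya may have spilled something else.

(d), (e)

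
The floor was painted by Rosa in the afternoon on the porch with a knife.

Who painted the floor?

Rosa

'Rosa' marks the agent of the painting event.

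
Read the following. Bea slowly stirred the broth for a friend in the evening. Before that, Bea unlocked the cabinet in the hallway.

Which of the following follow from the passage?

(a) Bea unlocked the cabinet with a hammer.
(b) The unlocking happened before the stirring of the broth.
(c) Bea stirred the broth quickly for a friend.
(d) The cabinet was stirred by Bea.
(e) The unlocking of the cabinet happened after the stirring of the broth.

(b)

(a) Not entailed — 'with a hammer' adds information not in the original event.
(b) Entailed — the narrative places the unlocking before the stirring.
(c) Not entailed — 'quickly' adds a manner not in (and inconsistent with) the original.
(d) Not entailed — Bea stirred the broth, not the cabinet; the cabinet belongs to the unlocking event.
(e) Not entailed — the narrative places the unlocking before the stirring, not after.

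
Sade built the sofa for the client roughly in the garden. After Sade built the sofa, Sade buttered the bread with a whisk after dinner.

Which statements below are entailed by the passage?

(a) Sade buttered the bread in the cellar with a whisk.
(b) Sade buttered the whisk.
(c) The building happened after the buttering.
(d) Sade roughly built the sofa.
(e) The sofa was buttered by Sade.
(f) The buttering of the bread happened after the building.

(a) Not entailed — 'in the cellar' adds information not in the original event.
(b) Not entailed — the whisk is the instrument, not what was buttered.
(c) Not entailed — the narrative places the building before the buttering, not after.
(d) Entailed — every conjunct here is already in the original building event.
(e) Not entailed — Sade buttered the bread, not the sofa; the sofa belongs to the building event.
(f) Entailed — the narrative places the building before the buttering.

(d), (f)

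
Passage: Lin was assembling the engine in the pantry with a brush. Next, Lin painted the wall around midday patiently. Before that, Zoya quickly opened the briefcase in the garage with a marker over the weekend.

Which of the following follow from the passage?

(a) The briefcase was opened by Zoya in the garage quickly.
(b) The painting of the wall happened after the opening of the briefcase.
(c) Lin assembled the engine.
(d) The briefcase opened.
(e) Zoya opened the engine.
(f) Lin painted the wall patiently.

(a), (b), (d), (f)

(a) Entailed — this follows by dropping conjuncts from the opening event's description.
(b) Entailed — the narrative places the opening before the painting.
(c) Not entailed — 'was assembling' is progressive on an accomplishment; it does not entail the completed 'assembled'.
(d) Entailed — 'Zoya opened the briefcase' is causative; it entails the inchoative 'the briefcase opened'.
(e) Not entailed — Zoya opened the briefcase, not the engine; the engine belongs to the assembling event.
(f) Entailed — dropping 'around midday' leaves a sub-description the original still satisfies.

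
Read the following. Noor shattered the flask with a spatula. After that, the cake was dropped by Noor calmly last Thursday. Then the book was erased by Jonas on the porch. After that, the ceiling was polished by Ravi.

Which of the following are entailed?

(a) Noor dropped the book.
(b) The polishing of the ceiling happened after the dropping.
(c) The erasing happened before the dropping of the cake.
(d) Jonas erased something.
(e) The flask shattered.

(b), (d), (e)

(a) Not entailed — Noor dropped the cake, not the book; the book belongs to the erasing event.
(b) Entailed — the narrative places the dropping before the polishing.
(c) Not entailed — the narrative places the dropping before the erasing, not after.
(d) Entailed — the original entails any weakening of itself; this just drops 'on the porch' and generalizes the patient.
(e) Entailed — 'Noor shattered the flask' is causative; it entails the inchoative 'the flask shattered'.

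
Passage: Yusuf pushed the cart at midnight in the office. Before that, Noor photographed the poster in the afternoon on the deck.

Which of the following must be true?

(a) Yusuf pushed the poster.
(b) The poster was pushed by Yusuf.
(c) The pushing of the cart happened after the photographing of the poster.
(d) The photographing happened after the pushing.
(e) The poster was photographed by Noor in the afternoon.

(a) Not entailed — Yusuf pushed the cart, not the poster; the poster belongs to the photographing event.
(b) Not entailed — Yusuf pushed the cart, not the poster; the poster belongs to the photographing event.
(c) Entailed — the narrative places the photographing before the pushing.
(d) Not entailed — the narrative places the photographing before the pushing, not after.
(e) Entailed — this follows by dropping conjuncts from the photographing event's description.

(c), (e)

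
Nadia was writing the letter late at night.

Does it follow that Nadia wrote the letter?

no

'was writing' is progressive; for an accomplishment like 'write the letter', it doesn't entail completion.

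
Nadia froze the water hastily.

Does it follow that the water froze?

yes

'Nadia froze the water' is the causative; it entails the inchoative 'the water froze'.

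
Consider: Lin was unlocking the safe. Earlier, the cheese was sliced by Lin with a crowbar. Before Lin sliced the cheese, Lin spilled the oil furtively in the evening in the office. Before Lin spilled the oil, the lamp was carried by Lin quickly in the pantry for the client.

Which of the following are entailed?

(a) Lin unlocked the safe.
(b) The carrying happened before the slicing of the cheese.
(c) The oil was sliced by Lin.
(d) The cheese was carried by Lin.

(b)

(a) Not entailed — 'was unlocking' is progressive on an accomplishment; it does not entail the completed 'unlocked'.
(b) Entailed — the narrative places the carrying before the slicing.
(c) Not entailed — Lin sliced the cheese, not the oil; the oil belongs to the spilling event.
(d) Not entailed — Lin carried the lamp, not the cheese; the cheese belongs to the slicing event.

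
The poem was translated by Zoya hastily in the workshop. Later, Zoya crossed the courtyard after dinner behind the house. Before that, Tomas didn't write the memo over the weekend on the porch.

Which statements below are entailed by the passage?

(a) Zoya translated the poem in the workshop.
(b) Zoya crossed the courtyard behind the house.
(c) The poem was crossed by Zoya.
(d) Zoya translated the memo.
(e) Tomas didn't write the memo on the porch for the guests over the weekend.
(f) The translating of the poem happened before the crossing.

(a) Entailed — every conjunct here is already in the original translating event.
(b) Entailed — dropping 'after dinner' leaves a sub-description the original still satisfies.
(c) Not entailed — Zoya crossed the courtyard, not the poem; the poem belongs to the translating event.
(d) Not entailed — Zoya translated the poem, not the memo; the memo belongs to the writing event.
(e) Entailed — under negation, adding a further restriction is entailed: if no such writing event occurred, none occurred for the guests either.
(f) Entailed — the narrative places the translating before the crossing.

(a), (b), (e), (f)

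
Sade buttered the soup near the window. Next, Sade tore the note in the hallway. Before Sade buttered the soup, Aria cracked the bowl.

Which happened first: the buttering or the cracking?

the cracking

The connectives place the cracking before the buttering.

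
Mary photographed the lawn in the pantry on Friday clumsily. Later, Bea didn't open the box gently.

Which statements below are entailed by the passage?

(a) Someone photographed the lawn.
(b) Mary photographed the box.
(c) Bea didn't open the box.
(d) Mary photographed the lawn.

(a), (d)

(a) Entailed — dropping 'clumsily', 'in the pantry', 'on Friday' and generalizing the agent leaves a sub-description the original still satisfies.
(b) Not entailed — Mary photographed the lawn, not the box; the box belongs to the opening event.
(c) Not entailed — dropping 'gently' under negation is not valid — the original leaves open that Bea opened the box some other way.
(d) Entailed — dropping 'clumsily', 'in the pantry', 'on Friday' leaves a sub-description the original still satisfies.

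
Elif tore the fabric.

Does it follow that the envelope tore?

Nothing is said about any envelope; only the fabric is affected.

no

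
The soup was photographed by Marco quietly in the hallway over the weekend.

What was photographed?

'the soup' marks the patient of the photographing event.

the soup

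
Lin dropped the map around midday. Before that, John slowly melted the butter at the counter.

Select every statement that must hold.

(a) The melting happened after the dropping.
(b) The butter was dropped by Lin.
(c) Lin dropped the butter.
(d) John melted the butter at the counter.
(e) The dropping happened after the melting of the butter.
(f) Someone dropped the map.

(a) Not entailed — the narrative places the melting before the dropping, not after.
(b) Not entailed — Lin dropped the map, not the butter; the butter belongs to the melting event.
(c) Not entailed — Lin dropped the map, not the butter; the butter belongs to the melting event.
(d) Entailed — dropping 'slowly' leaves a sub-description the original still satisfies.
(e) Entailed — the narrative places the melting before the dropping.
(f) Entailed — dropping 'around midday' and generalizing the agent leaves a sub-description the original still satisfies.

(d), (e), (f)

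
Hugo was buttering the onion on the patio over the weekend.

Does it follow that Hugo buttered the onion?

no

'was buttering' is progressive; for an accomplishment like 'butter the onion', it doesn't entail completion.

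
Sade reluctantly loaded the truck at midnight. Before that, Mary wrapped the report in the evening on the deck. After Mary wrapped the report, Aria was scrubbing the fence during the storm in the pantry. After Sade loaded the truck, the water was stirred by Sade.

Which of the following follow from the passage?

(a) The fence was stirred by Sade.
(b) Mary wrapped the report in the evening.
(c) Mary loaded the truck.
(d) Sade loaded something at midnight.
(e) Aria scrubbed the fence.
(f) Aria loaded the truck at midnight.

(b), (d), (e)

(a) Not entailed — Sade stirred the water, not the fence; the fence belongs to the scrubbing event.
(b) Entailed — every conjunct here is already in the original wrapping event.
(c) Not entailed — the passage has Sade loading the truck, not Mary.
(d) Entailed — this follows by dropping conjuncts from the loading event's description.
(e) Entailed — 'scrub' is an activity; 'was scrubbing' entails that some scrubbing happened, so 'scrubbed' holds.
(f) Not entailed — the passage has Sade loading the truck, not Aria.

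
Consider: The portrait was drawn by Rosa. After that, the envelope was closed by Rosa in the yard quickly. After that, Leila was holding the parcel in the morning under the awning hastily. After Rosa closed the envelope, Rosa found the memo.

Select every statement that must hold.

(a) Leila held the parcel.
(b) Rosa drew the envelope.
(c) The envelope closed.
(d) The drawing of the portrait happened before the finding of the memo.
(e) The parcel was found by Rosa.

(a) Entailed — 'hold' is an activity; 'was holding' entails that some holding happened, so 'held' holds.
(b) Not entailed — Rosa drew the portrait, not the envelope; the envelope belongs to the closing event.
(c) Entailed — 'Rosa closed the envelope' is causative; it entails the inchoative 'the envelope closed'.
(d) Entailed — the narrative places the drawing before the finding.
(e) Not entailed — Rosa found the memo, not the parcel; the parcel belongs to the holding event.

(a), (c), (d)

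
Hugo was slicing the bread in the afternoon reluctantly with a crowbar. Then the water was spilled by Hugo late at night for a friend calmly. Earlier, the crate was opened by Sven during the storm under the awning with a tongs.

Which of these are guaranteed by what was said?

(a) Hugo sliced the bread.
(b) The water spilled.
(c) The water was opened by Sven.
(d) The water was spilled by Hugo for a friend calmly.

(a) Not entailed — 'was slicing' is progressive on an accomplishment; it does not entail the completed 'sliced'.
(b) Entailed — 'Hugo spilled the water' is causative; it entails the inchoative 'the water spilled'.
(c) Not entailed — Sven opened the crate, not the water; the water belongs to the spilling event.
(d) Entailed — the original entails any weakening of itself; this just drops 'late at night'.

(b), (d)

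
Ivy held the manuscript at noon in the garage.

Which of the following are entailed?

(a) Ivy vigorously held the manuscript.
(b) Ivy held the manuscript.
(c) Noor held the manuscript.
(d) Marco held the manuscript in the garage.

(b)

(a) Not entailed — 'vigorously' adds information not in the original event.
(b) Entailed — every conjunct here is already in the original holding event.
(c) Not entailed — the passage has Ivy holding the manuscript, not Noor.
(d) Not entailed — the passage has Ivy holding the manuscript, not Marco.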